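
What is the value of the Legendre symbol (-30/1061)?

1

First reduce: -30 ≡ 1031 (mod 1061).
Reciprocity: 1031 ≡ 3 and 1061 ≡ 1 (mod 4), so (1031/1061) = +(1061/1031).
Reduce top mod 1031: now compute (30/1031).
Pull out 2: since 1031 ≡ 7 (mod 8), (2/1031) = +1.
Reciprocity: 15 ≡ 3 and 1031 ≡ 3 (mod 4), so (15/1031) = −(1031/15).
Reduce top mod 15: now compute (11/15).
Reciprocity: 11 ≡ 3 and 15 ≡ 3 (mod 4), so (11/15) = −(15/11).
Reduce top mod 11: now compute (4/11).
Pull out 2^2: since 11 ≡ 3 (mod 8), (2/11) = -1, so (2/11)^2 = +1.
Reached (1/11) = 1. Collecting the sign flips along the way, the symbol is +1.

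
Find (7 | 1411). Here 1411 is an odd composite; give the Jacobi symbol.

-1

Reciprocity: 7 ≡ 3 and 1411 ≡ 3 (mod 4), so (7/1411) = −(1411/7).
Reduce top mod 7: now compute (4/7).
Pull out 2^2: since 7 ≡ 7 (mod 8), (2/7) = +1, so (2/7)^2 = +1.
Reached (1/7) = 1. Collecting the sign flips along the way, the symbol is -1.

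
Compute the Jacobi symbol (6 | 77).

Pull out 2: since 77 ≡ 5 (mod 8), (2/77) = -1.
Reciprocity: 3 ≡ 3 and 77 ≡ 1 (mod 4), so (3/77) = +(77/3).
Reduce top mod 3: now compute (2/3).
Pull out 2: since 3 ≡ 3 (mod 8), (2/3) = -1.
Reached (1/3) = 1. Collecting the sign flips along the way, the symbol is +1.

1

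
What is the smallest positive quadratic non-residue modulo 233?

(2/233) = +1, so 2 is a residue.
(3/233) = −1, so 3 is the smallest positive non-residue mod 233.

3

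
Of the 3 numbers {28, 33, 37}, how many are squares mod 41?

(28/41) = -1 → non-residue.
(33/41) = +1 → QR.
(37/41) = +1 → QR.
Total quadratic residues among the 3: 2.

2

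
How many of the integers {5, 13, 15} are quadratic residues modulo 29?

(5/29) = +1 → QR.
(13/29) = +1 → QR.
(15/29) = -1 → non-residue.
Total quadratic residues among the 3: 2.

2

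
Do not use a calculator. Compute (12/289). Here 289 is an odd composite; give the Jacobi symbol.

1

Pull out 2^2: since 289 ≡ 1 (mod 8), (2/289) = +1, so (2/289)^2 = +1.
Reciprocity: 3 ≡ 3 and 289 ≡ 1 (mod 4), so (3/289) = +(289/3).
Reduce top mod 3: now compute (1/3).
Reached (1/3) = 1. Collecting the sign flips along the way, the symbol is +1.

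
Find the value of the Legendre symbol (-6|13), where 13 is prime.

Euler's criterion: (-6/13) ≡ 7^6 (mod 13).
7^2 ≡ 10 (mod 13)
7^4 ≡ 9 (mod 13)
7^6 = 7^(4+2) ≡ 12 (mod 13).
Result is 12 ≡ −1, so (-6/13) = −1.

-1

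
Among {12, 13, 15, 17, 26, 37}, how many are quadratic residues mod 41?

1

(12/41) = -1 → non-residue.
(13/41) = -1 → non-residue.
(15/41) = -1 → non-residue.
(17/41) = -1 → non-residue.
(26/41) = -1 → non-residue.
(37/41) = +1 → QR.
Total quadratic residues among the 6: 1.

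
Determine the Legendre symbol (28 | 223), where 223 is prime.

Pull out 2^2: since 223 ≡ 7 (mod 8), (2/223) = +1, so (2/223)^2 = +1.
Reciprocity: 7 ≡ 3 and 223 ≡ 3 (mod 4), so (7/223) = −(223/7).
Reduce top mod 7: now compute (6/7).
Pull out 2: since 7 ≡ 7 (mod 8), (2/7) = +1.
Reciprocity: 3 ≡ 3 and 7 ≡ 3 (mod 4), so (3/7) = −(7/3).
Reduce top mod 3: now compute (1/3).
Reached (1/3) = 1. Collecting the sign flips along the way, the symbol is +1.

1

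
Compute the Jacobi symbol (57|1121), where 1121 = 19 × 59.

0

Reciprocity: 57 ≡ 1 and 1121 ≡ 1 (mod 4), so (57/1121) = +(1121/57).
Reduce top mod 57: now compute (38/57).
Pull out 2: since 57 ≡ 1 (mod 8), (2/57) = +1.
Reciprocity: 19 ≡ 3 and 57 ≡ 1 (mod 4), so (19/57) = +(57/19).
Reduce top mod 19: now compute (0/19).
Top reduces to 0: gcd > 1, so the symbol is 0.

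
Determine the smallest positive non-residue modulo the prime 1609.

7

(2/1609) = +1, so 2 is a residue.
(3/1609) = +1, so 3 is a residue.
(4/1609) = +1, so 4 is a residue.
(5/1609) = +1, so 5 is a residue.
(6/1609) = +1, so 6 is a residue.
(7/1609) = −1, so 7 is the smallest positive non-residue mod 1609.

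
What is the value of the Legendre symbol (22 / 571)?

Euler's criterion: (22/571) ≡ 22^285 (mod 571).
22^2 ≡ 484 (mod 571)
22^4 ≡ 146 (mod 571)
22^8 ≡ 189 (mod 571)
22^16 ≡ 319 (mod 571)
22^32 ≡ 123 (mod 571)
22^64 ≡ 283 (mod 571)
22^128 ≡ 149 (mod 571)
22^256 ≡ 503 (mod 571)
22^285 = 22^(256+16+8+4+1) ≡ 570 (mod 571).
Result is 570 ≡ −1, so (22/571) = −1.

-1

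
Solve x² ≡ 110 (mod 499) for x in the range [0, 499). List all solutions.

211, 288

Since 499 ≡ 3 (mod 4), a square root of 110 is 110^((499+1)/4) = 110^125 mod 499.
Repeated squaring: 110^2≡124, 110^4≡406, 110^8≡166, 110^16≡111, 110^32≡345, 110^64≡263 (mod 499).
110^125 = 110^(64+32+16+8+4+1) ≡ 211 (mod 499).
Check: 211² = 44521 ≡ 110 (mod 499). The two roots are 211 and 288.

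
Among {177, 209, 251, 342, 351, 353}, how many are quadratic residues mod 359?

0

(177/359) = -1 → non-residue.
(209/359) = -1 → non-residue.
(251/359) = -1 → non-residue.
(342/359) = -1 → non-residue.
(351/359) = -1 → non-residue.
(353/359) = -1 → non-residue.
Total quadratic residues among the 6: 0.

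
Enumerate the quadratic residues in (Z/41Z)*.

1 2 4 5 8 9 10 16 18 20 21 23 25 31 32 33 36 37 39 40

Square k = 1,…,20 (k and 41−k give the same square):
1²=1, 2²=4, 3²=9, 4²=16, 5²=25, 6²=36, 7²≡8, 8²≡23, 9²≡40, 10²≡18, 11²≡39, 12²≡21, 13²≡5, 14²≡32, 15²≡20, 16²≡10, 17²≡2, 18²≡37, 19²≡33, 20²≡31 (mod 41).
So the quadratic residues mod 41 are {1, 2, 4, 5, 8, 9, 10, 16, 18, 20, 21, 23, 25, 31, 32, 33, 36, 37, 39, 40}.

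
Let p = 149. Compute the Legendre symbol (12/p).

Euler's criterion: (12/149) ≡ 12^74 (mod 149).
12^2 ≡ 144 (mod 149)
12^4 ≡ 25 (mod 149)
12^8 ≡ 29 (mod 149)
12^16 ≡ 96 (mod 149)
12^32 ≡ 127 (mod 149)
12^64 ≡ 37 (mod 149)
12^74 = 12^(64+8+2) ≡ 148 (mod 149).
Result is 148 ≡ −1, so (12/149) = −1.

-1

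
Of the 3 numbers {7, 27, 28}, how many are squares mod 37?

(7/37) = +1 → QR.
(27/37) = +1 → QR.
(28/37) = +1 → QR.
Total quadratic residues among the 3: 3.

3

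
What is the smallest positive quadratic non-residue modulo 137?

3

(2/137) = +1, so 2 is a residue.
(3/137) = −1, so 3 is the smallest positive non-residue mod 137.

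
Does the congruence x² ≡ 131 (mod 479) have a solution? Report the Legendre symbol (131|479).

Reciprocity: 131 ≡ 3 and 479 ≡ 3 (mod 4), so (131/479) = −(479/131).
Reduce top mod 131: now compute (86/131).
Pull out 2: since 131 ≡ 3 (mod 8), (2/131) = -1.
Reciprocity: 43 ≡ 3 and 131 ≡ 3 (mod 4), so (43/131) = −(131/43).
Reduce top mod 43: now compute (2/43).
Pull out 2: since 43 ≡ 3 (mod 8), (2/43) = -1.
Reached (1/43) = 1. Collecting the sign flips along the way, the symbol is +1.

1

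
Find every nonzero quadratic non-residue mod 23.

5, 7, 10, 11, 14, 15, 17, 19, 20, 21, 22

Square k = 1,…,11 (k and 23−k give the same square):
1²=1, 2²=4, 3²=9, 4²=16, 5²≡2, 6²≡13, 7²≡3, 8²≡18, 9²≡12, 10²≡8, 11²≡6 (mod 23).
The residues are {1, 2, 3, 4, 6, 8, 9, 12, 13, 16, 18}; the non-residues are the remaining 11 nonzero classes.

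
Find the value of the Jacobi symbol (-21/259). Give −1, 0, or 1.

First reduce: -21 ≡ 238 (mod 259).
Pull out 2: since 259 ≡ 3 (mod 8), (2/259) = -1.
Reciprocity: 119 ≡ 3 and 259 ≡ 3 (mod 4), so (119/259) = −(259/119).
Reduce top mod 119: now compute (21/119).
Reciprocity: 21 ≡ 1 and 119 ≡ 3 (mod 4), so (21/119) = +(119/21).
Reduce top mod 21: now compute (14/21).
Pull out 2: since 21 ≡ 5 (mod 8), (2/21) = -1.
Reciprocity: 7 ≡ 3 and 21 ≡ 1 (mod 4), so (7/21) = +(21/7).
Reduce top mod 7: now compute (0/7).
Top reduces to 0: gcd > 1, so the symbol is 0.

0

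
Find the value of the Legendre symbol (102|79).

First reduce: 102 ≡ 23 (mod 79).
Reciprocity: 23 ≡ 3 and 79 ≡ 3 (mod 4), so (23/79) = −(79/23).
Reduce top mod 23: now compute (10/23).
Pull out 2: since 23 ≡ 7 (mod 8), (2/23) = +1.
Reciprocity: 5 ≡ 1 and 23 ≡ 3 (mod 4), so (5/23) = +(23/5).
Reduce top mod 5: now compute (3/5).
Reciprocity: 3 ≡ 3 and 5 ≡ 1 (mod 4), so (3/5) = +(5/3).
Reduce top mod 3: now compute (2/3).
Pull out 2: since 3 ≡ 3 (mod 8), (2/3) = -1.
Reached (1/3) = 1. Collecting the sign flips along the way, the symbol is +1.

1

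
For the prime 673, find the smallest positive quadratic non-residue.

5

(2/673) = +1, so 2 is a residue.
(3/673) = +1, so 3 is a residue.
(4/673) = +1, so 4 is a residue.
(5/673) = −1, so 5 is the smallest positive non-residue mod 673.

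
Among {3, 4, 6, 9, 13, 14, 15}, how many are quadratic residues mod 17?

4

(3/17) = -1 → non-residue.
(4/17) = +1 → QR.
(6/17) = -1 → non-residue.
(9/17) = +1 → QR.
(13/17) = +1 → QR.
(14/17) = -1 → non-residue.
(15/17) = +1 → QR.
Total quadratic residues among the 7: 4.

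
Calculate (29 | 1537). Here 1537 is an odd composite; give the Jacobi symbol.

Reciprocity: 29 ≡ 1 and 1537 ≡ 1 (mod 4), so (29/1537) = +(1537/29).
Reduce top mod 29: now compute (0/29).
Top reduces to 0: gcd > 1, so the symbol is 0.

0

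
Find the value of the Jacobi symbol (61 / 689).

Reciprocity: 61 ≡ 1 and 689 ≡ 1 (mod 4), so (61/689) = +(689/61).
Reduce top mod 61: now compute (18/61).
Pull out 2: since 61 ≡ 5 (mod 8), (2/61) = -1.
Reciprocity: 9 ≡ 1 and 61 ≡ 1 (mod 4), so (9/61) = +(61/9).
Reduce top mod 9: now compute (7/9).
Reciprocity: 7 ≡ 3 and 9 ≡ 1 (mod 4), so (7/9) = +(9/7).
Reduce top mod 7: now compute (2/7).
Pull out 2: since 7 ≡ 7 (mod 8), (2/7) = +1.
Reached (1/7) = 1. Collecting the sign flips along the way, the symbol is -1.

-1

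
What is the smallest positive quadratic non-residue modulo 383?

5

(2/383) = +1, so 2 is a residue.
(3/383) = +1, so 3 is a residue.
(4/383) = +1, so 4 is a residue.
(5/383) = −1, so 5 is the smallest positive non-residue mod 383.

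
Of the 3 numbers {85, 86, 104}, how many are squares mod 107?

(85/107) = +1 → QR.
(86/107) = +1 → QR.
(104/107) = -1 → non-residue.
Total quadratic residues among the 3: 2.

2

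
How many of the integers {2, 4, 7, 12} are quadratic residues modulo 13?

2

(2/13) = -1 → non-residue.
(4/13) = +1 → QR.
(7/13) = -1 → non-residue.
(12/13) = +1 → QR.
Total quadratic residues among the 4: 2.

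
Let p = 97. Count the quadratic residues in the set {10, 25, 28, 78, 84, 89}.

(10/97) = -1 → non-residue.
(25/97) = +1 → QR.
(28/97) = -1 → non-residue.
(78/97) = -1 → non-residue.
(84/97) = -1 → non-residue.
(89/97) = +1 → QR.
Total quadratic residues among the 6: 2.

2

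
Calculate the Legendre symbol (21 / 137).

Euler's criterion: (21/137) ≡ 21^68 (mod 137).
21^2 ≡ 30 (mod 137)
21^4 ≡ 78 (mod 137)
21^8 ≡ 56 (mod 137)
21^16 ≡ 122 (mod 137)
21^32 ≡ 88 (mod 137)
21^64 ≡ 72 (mod 137)
21^68 = 21^(64+4) ≡ 136 (mod 137).
Result is 136 ≡ −1, so (21/137) = −1.

-1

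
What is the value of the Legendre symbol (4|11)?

Pull out 2^2: since 11 ≡ 3 (mod 8), (2/11) = -1, so (2/11)^2 = +1.
Reached (1/11) = 1. Collecting the sign flips along the way, the symbol is +1.

1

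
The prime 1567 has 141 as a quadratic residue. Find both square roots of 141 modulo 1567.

363, 1204

Since 1567 ≡ 3 (mod 4), a square root of 141 is 141^((1567+1)/4) = 141^392 mod 1567.
Repeated squaring: 141^2≡1077, 141^4≡349, 141^8≡1142, 141^16≡420, 141^32≡896, 141^64≡512, 141^128≡455, 141^256≡181 (mod 1567).
141^392 = 141^(256+128+8) ≡ 1204 (mod 1567).
Check: 1204² = 1449616 ≡ 141 (mod 1567). The two roots are 363 and 1204.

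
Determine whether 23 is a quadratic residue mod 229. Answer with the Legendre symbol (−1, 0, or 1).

Euler's criterion: (23/229) ≡ 23^114 (mod 229).
23^2 ≡ 71 (mod 229)
23^4 ≡ 3 (mod 229)
23^8 ≡ 9 (mod 229)
23^16 ≡ 81 (mod 229)
23^32 ≡ 149 (mod 229)
23^64 ≡ 217 (mod 229)
23^114 = 23^(64+32+16+2) ≡ 228 (mod 229).
Result is 228 ≡ −1, so (23/229) = −1.

-1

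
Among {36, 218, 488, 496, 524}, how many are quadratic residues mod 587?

4

(36/587) = +1 → QR.
(218/587) = +1 → QR.
(488/587) = +1 → QR.
(496/587) = +1 → QR.
(524/587) = -1 → non-residue.
Total quadratic residues among the 5: 4.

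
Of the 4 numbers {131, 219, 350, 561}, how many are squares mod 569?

4

(131/569) = +1 → QR.
(219/569) = +1 → QR.
(350/569) = +1 → QR.
(561/569) = +1 → QR.
Total quadratic residues among the 4: 4.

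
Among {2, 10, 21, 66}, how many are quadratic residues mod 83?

(2/83) = -1 → non-residue.
(10/83) = +1 → QR.
(21/83) = +1 → QR.
(66/83) = -1 → non-residue.
Total quadratic residues among the 4: 2.

2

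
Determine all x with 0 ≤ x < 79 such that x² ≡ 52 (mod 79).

Since 79 ≡ 3 (mod 4), a square root of 52 is 52^((79+1)/4) = 52^20 mod 79.
Repeated squaring: 52^2≡18, 52^4≡8, 52^8≡64, 52^16≡67 (mod 79).
52^20 = 52^(16+4) ≡ 62 (mod 79).
Check: 62² = 3844 ≡ 52 (mod 79). The two roots are 17 and 62.

17, 62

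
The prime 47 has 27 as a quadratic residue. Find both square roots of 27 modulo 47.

11, 36

Since 47 ≡ 3 (mod 4), a square root of 27 is 27^((47+1)/4) = 27^12 mod 47.
Repeated squaring: 27^2≡24, 27^4≡12, 27^8≡3 (mod 47).
27^12 = 27^(8+4) ≡ 36 (mod 47).
Check: 36² = 1296 ≡ 27 (mod 47). The two roots are 11 and 36.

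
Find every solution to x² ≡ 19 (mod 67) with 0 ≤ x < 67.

32, 35

Since 67 ≡ 3 (mod 4), a square root of 19 is 19^((67+1)/4) = 19^17 mod 67.
Repeated squaring: 19^2≡26, 19^4≡6, 19^8≡36, 19^16≡23 (mod 67).
19^17 = 19^(16+1) ≡ 35 (mod 67).
Check: 35² = 1225 ≡ 19 (mod 67). The two roots are 32 and 35.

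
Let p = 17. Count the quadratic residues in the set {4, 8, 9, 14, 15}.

(4/17) = +1 → QR.
(8/17) = +1 → QR.
(9/17) = +1 → QR.
(14/17) = -1 → non-residue.
(15/17) = +1 → QR.
Total quadratic residues among the 5: 4.

4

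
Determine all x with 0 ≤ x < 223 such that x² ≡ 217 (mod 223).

Since 223 ≡ 3 (mod 4), a square root of 217 is 217^((223+1)/4) = 217^56 mod 223.
Repeated squaring: 217^2≡36, 217^4≡181, 217^8≡203, 217^16≡177, 217^32≡109 (mod 223).
217^56 = 217^(32+16+8) ≡ 153 (mod 223).
Check: 153² = 23409 ≡ 217 (mod 223). The two roots are 70 and 153.

70, 153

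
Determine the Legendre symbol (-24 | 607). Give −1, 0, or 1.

Euler's criterion: (-24/607) ≡ 583^303 (mod 607).
583^2 ≡ 576 (mod 607)
583^4 ≡ 354 (mod 607)
583^8 ≡ 274 (mod 607)
583^16 ≡ 415 (mod 607)
583^32 ≡ 444 (mod 607)
583^64 ≡ 468 (mod 607)
583^128 ≡ 504 (mod 607)
583^256 ≡ 290 (mod 607)
583^303 = 583^(256+32+8+4+2+1) ≡ 1 (mod 607).
Result is 1, so (-24/607) = 1.

1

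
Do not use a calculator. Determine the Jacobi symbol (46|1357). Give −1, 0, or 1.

0

Pull out 2: since 1357 ≡ 5 (mod 8), (2/1357) = -1.
Reciprocity: 23 ≡ 3 and 1357 ≡ 1 (mod 4), so (23/1357) = +(1357/23).
Reduce top mod 23: now compute (0/23).
Top reduces to 0: gcd > 1, so the symbol is 0.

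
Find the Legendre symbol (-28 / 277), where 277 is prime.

1

First reduce: -28 ≡ 249 (mod 277).
Reciprocity: 249 ≡ 1 and 277 ≡ 1 (mod 4), so (249/277) = +(277/249).
Reduce top mod 249: now compute (28/249).
Pull out 2^2: since 249 ≡ 1 (mod 8), (2/249) = +1, so (2/249)^2 = +1.
Reciprocity: 7 ≡ 3 and 249 ≡ 1 (mod 4), so (7/249) = +(249/7).
Reduce top mod 7: now compute (4/7).
Pull out 2^2: since 7 ≡ 7 (mod 8), (2/7) = +1, so (2/7)^2 = +1.
Reached (1/7) = 1. Collecting the sign flips along the way, the symbol is +1.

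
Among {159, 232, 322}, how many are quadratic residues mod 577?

1

(159/577) = +1 → QR.
(232/577) = -1 → non-residue.
(322/577) = -1 → non-residue.
Total quadratic residues among the 3: 1.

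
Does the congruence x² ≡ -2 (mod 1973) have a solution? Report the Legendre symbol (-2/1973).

-1

First reduce: -2 ≡ 1971 (mod 1973).
Reciprocity: 1971 ≡ 3 and 1973 ≡ 1 (mod 4), so (1971/1973) = +(1973/1971).
Reduce top mod 1971: now compute (2/1971).
Pull out 2: since 1971 ≡ 3 (mod 8), (2/1971) = -1.
Reached (1/1971) = 1. Collecting the sign flips along the way, the symbol is -1.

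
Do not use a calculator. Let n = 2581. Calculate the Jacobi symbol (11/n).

-1

Reciprocity: 11 ≡ 3 and 2581 ≡ 1 (mod 4), so (11/2581) = +(2581/11).
Reduce top mod 11: now compute (7/11).
Reciprocity: 7 ≡ 3 and 11 ≡ 3 (mod 4), so (7/11) = −(11/7).
Reduce top mod 7: now compute (4/7).
Pull out 2^2: since 7 ≡ 7 (mod 8), (2/7) = +1, so (2/7)^2 = +1.
Reached (1/7) = 1. Collecting the sign flips along the way, the symbol is -1.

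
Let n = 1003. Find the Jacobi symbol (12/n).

Pull out 2^2: since 1003 ≡ 3 (mod 8), (2/1003) = -1, so (2/1003)^2 = +1.
Reciprocity: 3 ≡ 3 and 1003 ≡ 3 (mod 4), so (3/1003) = −(1003/3).
Reduce top mod 3: now compute (1/3).
Reached (1/3) = 1. Collecting the sign flips along the way, the symbol is -1.

-1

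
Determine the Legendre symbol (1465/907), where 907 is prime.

1

First reduce: 1465 ≡ 558 (mod 907).
Pull out 2: since 907 ≡ 3 (mod 8), (2/907) = -1.
Reciprocity: 279 ≡ 3 and 907 ≡ 3 (mod 4), so (279/907) = −(907/279).
Reduce top mod 279: now compute (70/279).
Pull out 2: since 279 ≡ 7 (mod 8), (2/279) = +1.
Reciprocity: 35 ≡ 3 and 279 ≡ 3 (mod 4), so (35/279) = −(279/35).
Reduce top mod 35: now compute (34/35).
Pull out 2: since 35 ≡ 3 (mod 8), (2/35) = -1.
Reciprocity: 17 ≡ 1 and 35 ≡ 3 (mod 4), so (17/35) = +(35/17).
Reduce top mod 17: now compute (1/17).
Reached (1/17) = 1. Collecting the sign flips along the way, the symbol is +1.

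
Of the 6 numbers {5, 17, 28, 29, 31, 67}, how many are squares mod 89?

3

(5/89) = +1 → QR.
(17/89) = +1 → QR.
(28/89) = -1 → non-residue.
(29/89) = -1 → non-residue.
(31/89) = -1 → non-residue.
(67/89) = +1 → QR.
Total quadratic residues among the 6: 3.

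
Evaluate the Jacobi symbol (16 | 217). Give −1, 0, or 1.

1

Pull out 2^4: since 217 ≡ 1 (mod 8), (2/217) = +1, so (2/217)^4 = +1.
Reached (1/217) = 1. Collecting the sign flips along the way, the symbol is +1.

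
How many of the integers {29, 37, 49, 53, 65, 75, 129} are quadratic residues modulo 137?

(29/137) = -1 → non-residue.
(37/137) = +1 → QR.
(49/137) = +1 → QR.
(53/137) = -1 → non-residue.
(65/137) = +1 → QR.
(75/137) = -1 → non-residue.
(129/137) = +1 → QR.
Total quadratic residues among the 7: 4.

4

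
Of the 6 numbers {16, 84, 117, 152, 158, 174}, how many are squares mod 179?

(16/179) = +1 → QR.
(84/179) = -1 → non-residue.
(117/179) = +1 → QR.
(152/179) = -1 → non-residue.
(158/179) = +1 → QR.
(174/179) = -1 → non-residue.
Total quadratic residues among the 6: 3.

3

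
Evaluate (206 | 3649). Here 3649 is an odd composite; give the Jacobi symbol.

-1

Pull out 2: since 3649 ≡ 1 (mod 8), (2/3649) = +1.
Reciprocity: 103 ≡ 3 and 3649 ≡ 1 (mod 4), so (103/3649) = +(3649/103).
Reduce top mod 103: now compute (44/103).
Pull out 2^2: since 103 ≡ 7 (mod 8), (2/103) = +1, so (2/103)^2 = +1.
Reciprocity: 11 ≡ 3 and 103 ≡ 3 (mod 4), so (11/103) = −(103/11).
Reduce top mod 11: now compute (4/11).
Pull out 2^2: since 11 ≡ 3 (mod 8), (2/11) = -1, so (2/11)^2 = +1.
Reached (1/11) = 1. Collecting the sign flips along the way, the symbol is -1.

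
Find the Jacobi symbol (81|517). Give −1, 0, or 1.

Reciprocity: 81 ≡ 1 and 517 ≡ 1 (mod 4), so (81/517) = +(517/81).
Reduce top mod 81: now compute (31/81).
Reciprocity: 31 ≡ 3 and 81 ≡ 1 (mod 4), so (31/81) = +(81/31).
Reduce top mod 31: now compute (19/31).
Reciprocity: 19 ≡ 3 and 31 ≡ 3 (mod 4), so (19/31) = −(31/19).
Reduce top mod 19: now compute (12/19).
Pull out 2^2: since 19 ≡ 3 (mod 8), (2/19) = -1, so (2/19)^2 = +1.
Reciprocity: 3 ≡ 3 and 19 ≡ 3 (mod 4), so (3/19) = −(19/3).
Reduce top mod 3: now compute (1/3).
Reached (1/3) = 1. Collecting the sign flips along the way, the symbol is +1.

1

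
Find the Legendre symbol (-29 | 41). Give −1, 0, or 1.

Euler's criterion: (-29/41) ≡ 12^20 (mod 41).
12^2 ≡ 21 (mod 41)
12^4 ≡ 31 (mod 41)
12^8 ≡ 18 (mod 41)
12^16 ≡ 37 (mod 41)
12^20 = 12^(16+4) ≡ 40 (mod 41).
Result is 40 ≡ −1, so (-29/41) = −1.

-1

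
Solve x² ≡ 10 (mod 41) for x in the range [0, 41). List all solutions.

41 ≡ 1 (mod 4), so we find a root by search.
Trying successive values, 16² = 256 ≡ 10 (mod 41). The other root is 41 − 16 = 25.

16, 25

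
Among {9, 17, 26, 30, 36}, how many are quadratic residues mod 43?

(9/43) = +1 → QR.
(17/43) = +1 → QR.
(26/43) = -1 → non-residue.
(30/43) = -1 → non-residue.
(36/43) = +1 → QR.
Total quadratic residues among the 5: 3.

3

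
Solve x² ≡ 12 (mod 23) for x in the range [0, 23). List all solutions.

9, 14

Since 23 ≡ 3 (mod 4), a square root of 12 is 12^((23+1)/4) = 12^6 mod 23.
Repeated squaring: 12^2≡6, 12^4≡13 (mod 23).
12^6 = 12^(4+2) ≡ 9 (mod 23).
Check: 9² = 81 ≡ 12 (mod 23). The two roots are 9 and 14.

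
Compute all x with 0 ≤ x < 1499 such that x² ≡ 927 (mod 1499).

Since 1499 ≡ 3 (mod 4), a square root of 927 is 927^((1499+1)/4) = 927^375 mod 1499.
Repeated squaring: 927^2≡402, 927^4≡1211, 927^8≡499, 927^16≡167, 927^32≡907, 927^64≡1197, 927^128≡1264, 927^256≡1261 (mod 1499).
927^375 = 927^(256+64+32+16+4+2+1) ≡ 773 (mod 1499).
Check: 773² = 597529 ≡ 927 (mod 1499). The two roots are 726 and 773.

726, 773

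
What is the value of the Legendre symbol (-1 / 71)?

-1

First reduce: -1 ≡ 70 (mod 71).
Pull out 2: since 71 ≡ 7 (mod 8), (2/71) = +1.
Reciprocity: 35 ≡ 3 and 71 ≡ 3 (mod 4), so (35/71) = −(71/35).
Reduce top mod 35: now compute (1/35).
Reached (1/35) = 1. Collecting the sign flips along the way, the symbol is -1.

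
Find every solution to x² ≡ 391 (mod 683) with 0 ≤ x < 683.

67, 616

Since 683 ≡ 3 (mod 4), a square root of 391 is 391^((683+1)/4) = 391^171 mod 683.
Repeated squaring: 391^2≡572, 391^4≡27, 391^8≡46, 391^16≡67, 391^32≡391, 391^64≡572, 391^128≡27 (mod 683).
391^171 = 391^(128+32+8+2+1) ≡ 67 (mod 683).
Check: 67² = 4489 ≡ 391 (mod 683). The two roots are 67 and 616.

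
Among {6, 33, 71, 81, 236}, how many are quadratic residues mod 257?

(6/257) = -1 → non-residue.
(33/257) = -1 → non-residue.
(71/257) = -1 → non-residue.
(81/257) = +1 → QR.
(236/257) = +1 → QR.
Total quadratic residues among the 5: 2.

2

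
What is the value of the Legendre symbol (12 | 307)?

Euler's criterion: (12/307) ≡ 12^153 (mod 307).
12^2 ≡ 144 (mod 307)
12^4 ≡ 167 (mod 307)
12^8 ≡ 259 (mod 307)
12^16 ≡ 155 (mod 307)
12^32 ≡ 79 (mod 307)
12^64 ≡ 101 (mod 307)
12^128 ≡ 70 (mod 307)
12^153 = 12^(128+16+8+1) ≡ 306 (mod 307).
Result is 306 ≡ −1, so (12/307) = −1.

-1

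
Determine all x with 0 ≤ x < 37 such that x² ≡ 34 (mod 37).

37 ≡ 1 (mod 4), so we find a root by search.
Trying successive values, 16² = 256 ≡ 34 (mod 37). The other root is 37 − 16 = 21.

16, 21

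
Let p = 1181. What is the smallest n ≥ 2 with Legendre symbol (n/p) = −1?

(2/1181) = −1, so 2 is the smallest positive non-residue mod 1181.

2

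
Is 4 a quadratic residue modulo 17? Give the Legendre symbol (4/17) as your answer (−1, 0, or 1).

1

Pull out 2^2: since 17 ≡ 1 (mod 8), (2/17) = +1, so (2/17)^2 = +1.
Reached (1/17) = 1. Collecting the sign flips along the way, the symbol is +1.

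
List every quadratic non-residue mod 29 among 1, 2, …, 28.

Square k = 1,…,14 (k and 29−k give the same square):
1²=1, 2²=4, 3²=9, 4²=16, 5²=25, 6²≡7, 7²≡20, 8²≡6, 9²≡23, 10²≡13, 11²≡5, 12²≡28, 13²≡24, 14²≡22 (mod 29).
The residues are {1, 4, 5, 6, 7, 9, 13, 16, 20, 22, 23, 24, 25, 28}; the non-residues are the remaining 14 nonzero classes.

2,3,8,10,11,12,14,15,17,18,19,21,26,27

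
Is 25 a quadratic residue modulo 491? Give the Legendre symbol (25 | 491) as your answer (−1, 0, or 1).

Reciprocity: 25 ≡ 1 and 491 ≡ 3 (mod 4), so (25/491) = +(491/25).
Reduce top mod 25: now compute (16/25).
Pull out 2^4: since 25 ≡ 1 (mod 8), (2/25) = +1, so (2/25)^4 = +1.
Reached (1/25) = 1. Collecting the sign flips along the way, the symbol is +1.

1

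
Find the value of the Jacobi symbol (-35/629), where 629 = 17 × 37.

-1

First reduce: -35 ≡ 594 (mod 629).
Pull out 2: since 629 ≡ 5 (mod 8), (2/629) = -1.
Reciprocity: 297 ≡ 1 and 629 ≡ 1 (mod 4), so (297/629) = +(629/297).
Reduce top mod 297: now compute (35/297).
Reciprocity: 35 ≡ 3 and 297 ≡ 1 (mod 4), so (35/297) = +(297/35).
Reduce top mod 35: now compute (17/35).
Reciprocity: 17 ≡ 1 and 35 ≡ 3 (mod 4), so (17/35) = +(35/17).
Reduce top mod 17: now compute (1/17).
Reached (1/17) = 1. Collecting the sign flips along the way, the symbol is -1.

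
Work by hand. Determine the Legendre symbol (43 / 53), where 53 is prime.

1

Euler's criterion: (43/53) ≡ 43^26 (mod 53).
43^2 ≡ 47 (mod 53)
43^4 ≡ 36 (mod 53)
43^8 ≡ 24 (mod 53)
43^16 ≡ 46 (mod 53)
43^26 = 43^(16+8+2) ≡ 1 (mod 53).
Result is 1, so (43/53) = 1.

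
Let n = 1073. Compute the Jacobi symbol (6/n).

-1

Pull out 2: since 1073 ≡ 1 (mod 8), (2/1073) = +1.
Reciprocity: 3 ≡ 3 and 1073 ≡ 1 (mod 4), so (3/1073) = +(1073/3).
Reduce top mod 3: now compute (2/3).
Pull out 2: since 3 ≡ 3 (mod 8), (2/3) = -1.
Reached (1/3) = 1. Collecting the sign flips along the way, the symbol is -1.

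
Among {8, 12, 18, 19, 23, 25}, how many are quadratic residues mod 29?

(8/29) = -1 → non-residue.
(12/29) = -1 → non-residue.
(18/29) = -1 → non-residue.
(19/29) = -1 → non-residue.
(23/29) = +1 → QR.
(25/29) = +1 → QR.
Total quadratic residues among the 6: 2.

2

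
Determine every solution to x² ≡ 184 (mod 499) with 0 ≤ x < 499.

41, 458

Since 499 ≡ 3 (mod 4), a square root of 184 is 184^((499+1)/4) = 184^125 mod 499.
Repeated squaring: 184^2≡423, 184^4≡287, 184^8≡34, 184^16≡158, 184^32≡14, 184^64≡196 (mod 499).
184^125 = 184^(64+32+16+8+4+1) ≡ 458 (mod 499).
Check: 458² = 209764 ≡ 184 (mod 499). The two roots are 41 and 458.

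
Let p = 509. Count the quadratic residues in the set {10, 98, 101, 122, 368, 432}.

(10/509) = -1 → non-residue.
(98/509) = -1 → non-residue.
(101/509) = +1 → QR.
(122/509) = +1 → QR.
(368/509) = +1 → QR.
(432/509) = -1 → non-residue.
Total quadratic residues among the 6: 3.

3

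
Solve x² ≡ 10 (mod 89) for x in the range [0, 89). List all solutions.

89 ≡ 1 (mod 4), so we find a root by search.
Trying successive values, 30² = 900 ≡ 10 (mod 89). The other root is 89 − 30 = 59.

30, 59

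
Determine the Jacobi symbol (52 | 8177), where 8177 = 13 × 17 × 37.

Pull out 2^2: since 8177 ≡ 1 (mod 8), (2/8177) = +1, so (2/8177)^2 = +1.
Reciprocity: 13 ≡ 1 and 8177 ≡ 1 (mod 4), so (13/8177) = +(8177/13).
Reduce top mod 13: now compute (0/13).
Top reduces to 0: gcd > 1, so the symbol is 0.

0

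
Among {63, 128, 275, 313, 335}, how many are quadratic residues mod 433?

(63/433) = -1 → non-residue.
(128/433) = +1 → QR.
(275/433) = +1 → QR.
(313/433) = -1 → non-residue.
(335/433) = +1 → QR.
Total quadratic residues among the 5: 3.

3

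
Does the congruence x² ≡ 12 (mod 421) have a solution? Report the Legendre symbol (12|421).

Euler's criterion: (12/421) ≡ 12^210 (mod 421).
12^2 ≡ 144 (mod 421)
12^4 ≡ 107 (mod 421)
12^8 ≡ 82 (mod 421)
12^16 ≡ 409 (mod 421)
12^32 ≡ 144 (mod 421)
12^64 ≡ 107 (mod 421)
12^128 ≡ 82 (mod 421)
12^210 = 12^(128+64+16+2) ≡ 1 (mod 421).
Result is 1, so (12/421) = 1.

1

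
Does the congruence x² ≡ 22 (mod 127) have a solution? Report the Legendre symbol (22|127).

Euler's criterion: (22/127) ≡ 22^63 (mod 127).
22^2 ≡ 103 (mod 127)
22^4 ≡ 68 (mod 127)
22^8 ≡ 52 (mod 127)
22^16 ≡ 37 (mod 127)
22^32 ≡ 99 (mod 127)
22^63 = 22^(32+16+8+4+2+1) ≡ 1 (mod 127).
Result is 1, so (22/127) = 1.

1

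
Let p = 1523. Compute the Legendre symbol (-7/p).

1

First reduce: -7 ≡ 1516 (mod 1523).
Pull out 2^2: since 1523 ≡ 3 (mod 8), (2/1523) = -1, so (2/1523)^2 = +1.
Reciprocity: 379 ≡ 3 and 1523 ≡ 3 (mod 4), so (379/1523) = −(1523/379).
Reduce top mod 379: now compute (7/379).
Reciprocity: 7 ≡ 3 and 379 ≡ 3 (mod 4), so (7/379) = −(379/7).
Reduce top mod 7: now compute (1/7).
Reached (1/7) = 1. Collecting the sign flips along the way, the symbol is +1.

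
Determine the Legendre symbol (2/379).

Pull out 2: since 379 ≡ 3 (mod 8), (2/379) = -1.
Reached (1/379) = 1. Collecting the sign flips along the way, the symbol is -1.

-1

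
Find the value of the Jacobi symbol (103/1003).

-1

Reciprocity: 103 ≡ 3 and 1003 ≡ 3 (mod 4), so (103/1003) = −(1003/103).
Reduce top mod 103: now compute (76/103).
Pull out 2^2: since 103 ≡ 7 (mod 8), (2/103) = +1, so (2/103)^2 = +1.
Reciprocity: 19 ≡ 3 and 103 ≡ 3 (mod 4), so (19/103) = −(103/19).
Reduce top mod 19: now compute (8/19).
Pull out 2^3: since 19 ≡ 3 (mod 8), (2/19) = -1, so (2/19)^3 = -1.
Reached (1/19) = 1. Collecting the sign flips along the way, the symbol is -1.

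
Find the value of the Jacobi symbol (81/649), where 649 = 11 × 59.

1

Reciprocity: 81 ≡ 1 and 649 ≡ 1 (mod 4), so (81/649) = +(649/81).
Reduce top mod 81: now compute (1/81).
Reached (1/81) = 1. Collecting the sign flips along the way, the symbol is +1.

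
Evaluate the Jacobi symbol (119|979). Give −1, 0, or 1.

-1

Reciprocity: 119 ≡ 3 and 979 ≡ 3 (mod 4), so (119/979) = −(979/119).
Reduce top mod 119: now compute (27/119).
Reciprocity: 27 ≡ 3 and 119 ≡ 3 (mod 4), so (27/119) = −(119/27).
Reduce top mod 27: now compute (11/27).
Reciprocity: 11 ≡ 3 and 27 ≡ 3 (mod 4), so (11/27) = −(27/11).
Reduce top mod 11: now compute (5/11).
Reciprocity: 5 ≡ 1 and 11 ≡ 3 (mod 4), so (5/11) = +(11/5).
Reduce top mod 5: now compute (1/5).
Reached (1/5) = 1. Collecting the sign flips along the way, the symbol is -1.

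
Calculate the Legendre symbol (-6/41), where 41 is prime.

Euler's criterion: (-6/41) ≡ 35^20 (mod 41).
35^2 ≡ 36 (mod 41)
35^4 ≡ 25 (mod 41)
35^8 ≡ 10 (mod 41)
35^16 ≡ 18 (mod 41)
35^20 = 35^(16+4) ≡ 40 (mod 41).
Result is 40 ≡ −1, so (-6/41) = −1.

-1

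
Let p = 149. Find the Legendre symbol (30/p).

Pull out 2: since 149 ≡ 5 (mod 8), (2/149) = -1.
Reciprocity: 15 ≡ 3 and 149 ≡ 1 (mod 4), so (15/149) = +(149/15).
Reduce top mod 15: now compute (14/15).
Pull out 2: since 15 ≡ 7 (mod 8), (2/15) = +1.
Reciprocity: 7 ≡ 3 and 15 ≡ 3 (mod 4), so (7/15) = −(15/7).
Reduce top mod 7: now compute (1/7).
Reached (1/7) = 1. Collecting the sign flips along the way, the symbol is +1.

1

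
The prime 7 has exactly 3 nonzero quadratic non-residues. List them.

3,5,6

Square k = 1,…,3 (k and 7−k give the same square):
1²=1, 2²=4, 3²≡2 (mod 7).
The residues are {1, 2, 4}; the non-residues are the remaining 3 nonzero classes.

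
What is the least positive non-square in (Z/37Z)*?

2

(2/37) = −1, so 2 is the smallest positive non-residue mod 37.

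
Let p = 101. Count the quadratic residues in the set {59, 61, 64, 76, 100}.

(59/101) = -1 → non-residue.
(61/101) = -1 → non-residue.
(64/101) = +1 → QR.
(76/101) = +1 → QR.
(100/101) = +1 → QR.
Total quadratic residues among the 5: 3.

3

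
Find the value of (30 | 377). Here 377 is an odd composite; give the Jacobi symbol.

1

Pull out 2: since 377 ≡ 1 (mod 8), (2/377) = +1.
Reciprocity: 15 ≡ 3 and 377 ≡ 1 (mod 4), so (15/377) = +(377/15).
Reduce top mod 15: now compute (2/15).
Pull out 2: since 15 ≡ 7 (mod 8), (2/15) = +1.
Reached (1/15) = 1. Collecting the sign flips along the way, the symbol is +1.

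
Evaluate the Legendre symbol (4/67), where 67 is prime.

1

Pull out 2^2: since 67 ≡ 3 (mod 8), (2/67) = -1, so (2/67)^2 = +1.
Reached (1/67) = 1. Collecting the sign flips along the way, the symbol is +1.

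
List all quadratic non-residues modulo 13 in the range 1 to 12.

2 5 6 7 8 11

Square k = 1,…,6 (k and 13−k give the same square):
1²=1, 2²=4, 3²=9, 4²≡3, 5²≡12, 6²≡10 (mod 13).
The residues are {1, 3, 4, 9, 10, 12}; the non-residues are the remaining 6 nonzero classes.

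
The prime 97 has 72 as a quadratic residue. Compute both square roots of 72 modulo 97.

13, 84

97 ≡ 1 (mod 4), so we find a root by search.
Trying successive values, 13² = 169 ≡ 72 (mod 97). The other root is 97 − 13 = 84.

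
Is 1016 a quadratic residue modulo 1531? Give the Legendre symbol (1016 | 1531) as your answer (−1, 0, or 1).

-1

Pull out 2^3: since 1531 ≡ 3 (mod 8), (2/1531) = -1, so (2/1531)^3 = -1.
Reciprocity: 127 ≡ 3 and 1531 ≡ 3 (mod 4), so (127/1531) = −(1531/127).
Reduce top mod 127: now compute (7/127).
Reciprocity: 7 ≡ 3 and 127 ≡ 3 (mod 4), so (7/127) = −(127/7).
Reduce top mod 7: now compute (1/7).
Reached (1/7) = 1. Collecting the sign flips along the way, the symbol is -1.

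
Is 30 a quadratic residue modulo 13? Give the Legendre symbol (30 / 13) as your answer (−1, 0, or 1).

1

First reduce: 30 ≡ 4 (mod 13).
Pull out 2^2: since 13 ≡ 5 (mod 8), (2/13) = -1, so (2/13)^2 = +1.
Reached (1/13) = 1. Collecting the sign flips along the way, the symbol is +1.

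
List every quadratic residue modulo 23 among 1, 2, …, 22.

Square k = 1,…,11 (k and 23−k give the same square):
1²=1, 2²=4, 3²=9, 4²=16, 5²≡2, 6²≡13, 7²≡3, 8²≡18, 9²≡12, 10²≡8, 11²≡6 (mod 23).
So the quadratic residues mod 23 are {1, 2, 3, 4, 6, 8, 9, 12, 13, 16, 18}.

1,2,3,4,6,8,9,12,13,16,18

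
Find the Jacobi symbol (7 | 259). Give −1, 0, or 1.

0

Reciprocity: 7 ≡ 3 and 259 ≡ 3 (mod 4), so (7/259) = −(259/7).
Reduce top mod 7: now compute (0/7).
Top reduces to 0: gcd > 1, so the symbol is 0.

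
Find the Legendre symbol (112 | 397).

Pull out 2^4: since 397 ≡ 5 (mod 8), (2/397) = -1, so (2/397)^4 = +1.
Reciprocity: 7 ≡ 3 and 397 ≡ 1 (mod 4), so (7/397) = +(397/7).
Reduce top mod 7: now compute (5/7).
Reciprocity: 5 ≡ 1 and 7 ≡ 3 (mod 4), so (5/7) = +(7/5).
Reduce top mod 5: now compute (2/5).
Pull out 2: since 5 ≡ 5 (mod 8), (2/5) = -1.
Reached (1/5) = 1. Collecting the sign flips along the way, the symbol is -1.

-1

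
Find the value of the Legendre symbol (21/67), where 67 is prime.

1

Reciprocity: 21 ≡ 1 and 67 ≡ 3 (mod 4), so (21/67) = +(67/21).
Reduce top mod 21: now compute (4/21).
Pull out 2^2: since 21 ≡ 5 (mod 8), (2/21) = -1, so (2/21)^2 = +1.
Reached (1/21) = 1. Collecting the sign flips along the way, the symbol is +1.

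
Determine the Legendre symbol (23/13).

First reduce: 23 ≡ 10 (mod 13).
Pull out 2: since 13 ≡ 5 (mod 8), (2/13) = -1.
Reciprocity: 5 ≡ 1 and 13 ≡ 1 (mod 4), so (5/13) = +(13/5).
Reduce top mod 5: now compute (3/5).
Reciprocity: 3 ≡ 3 and 5 ≡ 1 (mod 4), so (3/5) = +(5/3).
Reduce top mod 3: now compute (2/3).
Pull out 2: since 3 ≡ 3 (mod 8), (2/3) = -1.
Reached (1/3) = 1. Collecting the sign flips along the way, the symbol is +1.

1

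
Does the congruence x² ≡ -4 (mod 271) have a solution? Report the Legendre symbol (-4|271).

First reduce: -4 ≡ 267 (mod 271).
Reciprocity: 267 ≡ 3 and 271 ≡ 3 (mod 4), so (267/271) = −(271/267).
Reduce top mod 267: now compute (4/267).
Pull out 2^2: since 267 ≡ 3 (mod 8), (2/267) = -1, so (2/267)^2 = +1.
Reached (1/267) = 1. Collecting the sign flips along the way, the symbol is -1.

-1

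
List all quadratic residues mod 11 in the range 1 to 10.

1, 3, 4, 5, 9

Square k = 1,…,5 (k and 11−k give the same square):
1²=1, 2²=4, 3²=9, 4²≡5, 5²≡3 (mod 11).
So the quadratic residues mod 11 are {1, 3, 4, 5, 9}.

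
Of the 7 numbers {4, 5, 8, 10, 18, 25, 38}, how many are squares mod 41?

(4/41) = +1 → QR.
(5/41) = +1 → QR.
(8/41) = +1 → QR.
(10/41) = +1 → QR.
(18/41) = +1 → QR.
(25/41) = +1 → QR.
(38/41) = -1 → non-residue.
Total quadratic residues among the 7: 6.

6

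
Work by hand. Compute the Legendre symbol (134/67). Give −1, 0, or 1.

First reduce: 134 ≡ 0 (mod 67).
Top reduces to 0: gcd > 1, so the symbol is 0.

0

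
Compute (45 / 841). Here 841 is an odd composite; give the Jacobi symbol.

1

Reciprocity: 45 ≡ 1 and 841 ≡ 1 (mod 4), so (45/841) = +(841/45).
Reduce top mod 45: now compute (31/45).
Reciprocity: 31 ≡ 3 and 45 ≡ 1 (mod 4), so (31/45) = +(45/31).
Reduce top mod 31: now compute (14/31).
Pull out 2: since 31 ≡ 7 (mod 8), (2/31) = +1.
Reciprocity: 7 ≡ 3 and 31 ≡ 3 (mod 4), so (7/31) = −(31/7).
Reduce top mod 7: now compute (3/7).
Reciprocity: 3 ≡ 3 and 7 ≡ 3 (mod 4), so (3/7) = −(7/3).
Reduce top mod 3: now compute (1/3).
Reached (1/3) = 1. Collecting the sign flips along the way, the symbol is +1.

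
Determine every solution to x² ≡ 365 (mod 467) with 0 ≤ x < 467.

157, 310

Since 467 ≡ 3 (mod 4), a square root of 365 is 365^((467+1)/4) = 365^117 mod 467.
Repeated squaring: 365^2≡130, 365^4≡88, 365^8≡272, 365^16≡198, 365^32≡443, 365^64≡109 (mod 467).
365^117 = 365^(64+32+16+4+1) ≡ 157 (mod 467).
Check: 157² = 24649 ≡ 365 (mod 467). The two roots are 157 and 310.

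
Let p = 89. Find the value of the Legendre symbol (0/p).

Top reduces to 0: gcd > 1, so the symbol is 0.

0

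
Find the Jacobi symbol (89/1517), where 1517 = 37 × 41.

Reciprocity: 89 ≡ 1 and 1517 ≡ 1 (mod 4), so (89/1517) = +(1517/89).
Reduce top mod 89: now compute (4/89).
Pull out 2^2: since 89 ≡ 1 (mod 8), (2/89) = +1, so (2/89)^2 = +1.
Reached (1/89) = 1. Collecting the sign flips along the way, the symbol is +1.

1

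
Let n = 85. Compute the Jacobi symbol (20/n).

0

Pull out 2^2: since 85 ≡ 5 (mod 8), (2/85) = -1, so (2/85)^2 = +1.
Reciprocity: 5 ≡ 1 and 85 ≡ 1 (mod 4), so (5/85) = +(85/5).
Reduce top mod 5: now compute (0/5).
Top reduces to 0: gcd > 1, so the symbol is 0.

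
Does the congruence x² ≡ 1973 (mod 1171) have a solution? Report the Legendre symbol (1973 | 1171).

-1

First reduce: 1973 ≡ 802 (mod 1171).
Pull out 2: since 1171 ≡ 3 (mod 8), (2/1171) = -1.
Reciprocity: 401 ≡ 1 and 1171 ≡ 3 (mod 4), so (401/1171) = +(1171/401).
Reduce top mod 401: now compute (369/401).
Reciprocity: 369 ≡ 1 and 401 ≡ 1 (mod 4), so (369/401) = +(401/369).
Reduce top mod 369: now compute (32/369).
Pull out 2^5: since 369 ≡ 1 (mod 8), (2/369) = +1, so (2/369)^5 = +1.
Reached (1/369) = 1. Collecting the sign flips along the way, the symbol is -1.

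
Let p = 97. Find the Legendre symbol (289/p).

1

Euler's criterion: (289/97) ≡ 95^48 (mod 97).
95^2 ≡ 4 (mod 97)
95^4 ≡ 16 (mod 97)
95^8 ≡ 62 (mod 97)
95^16 ≡ 61 (mod 97)
95^32 ≡ 35 (mod 97)
95^48 = 95^(32+16) ≡ 1 (mod 97).
Result is 1, so (289/97) = 1.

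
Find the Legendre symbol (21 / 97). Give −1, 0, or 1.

Euler's criterion: (21/97) ≡ 21^48 (mod 97).
21^2 ≡ 53 (mod 97)
21^4 ≡ 93 (mod 97)
21^8 ≡ 16 (mod 97)
21^16 ≡ 62 (mod 97)
21^32 ≡ 61 (mod 97)
21^48 = 21^(32+16) ≡ 96 (mod 97).
Result is 96 ≡ −1, so (21/97) = −1.

-1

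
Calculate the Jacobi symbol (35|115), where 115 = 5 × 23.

0

Reciprocity: 35 ≡ 3 and 115 ≡ 3 (mod 4), so (35/115) = −(115/35).
Reduce top mod 35: now compute (10/35).
Pull out 2: since 35 ≡ 3 (mod 8), (2/35) = -1.
Reciprocity: 5 ≡ 1 and 35 ≡ 3 (mod 4), so (5/35) = +(35/5).
Reduce top mod 5: now compute (0/5).
Top reduces to 0: gcd > 1, so the symbol is 0.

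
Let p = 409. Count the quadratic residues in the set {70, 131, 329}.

(70/409) = -1 → non-residue.
(131/409) = +1 → QR.
(329/409) = +1 → QR.
Total quadratic residues among the 3: 2.

2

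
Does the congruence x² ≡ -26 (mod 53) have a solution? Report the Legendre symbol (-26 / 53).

-1

First reduce: -26 ≡ 27 (mod 53).
Reciprocity: 27 ≡ 3 and 53 ≡ 1 (mod 4), so (27/53) = +(53/27).
Reduce top mod 27: now compute (26/27).
Pull out 2: since 27 ≡ 3 (mod 8), (2/27) = -1.
Reciprocity: 13 ≡ 1 and 27 ≡ 3 (mod 4), so (13/27) = +(27/13).
Reduce top mod 13: now compute (1/13).
Reached (1/13) = 1. Collecting the sign flips along the way, the symbol is -1.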